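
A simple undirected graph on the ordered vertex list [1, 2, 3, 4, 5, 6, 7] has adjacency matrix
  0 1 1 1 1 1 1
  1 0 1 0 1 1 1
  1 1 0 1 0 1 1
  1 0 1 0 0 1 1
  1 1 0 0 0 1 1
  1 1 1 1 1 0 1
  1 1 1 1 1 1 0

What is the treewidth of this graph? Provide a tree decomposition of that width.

Treewidth 4.
One such decomposition:
Bags: B1 = {1, 3, 4, 6, 7}  B2 = {1, 2, 3, 6, 7}  B3 = {1, 2, 5, 6, 7}
Tree: B1–B2, B2–B3

The largest bag has 5 vertices, giving width 4; this decomposition certifies tw(G) ≤ 4. On the other hand G contains the 5-clique {1, 2, 3, 6, 7}. A clique must lie in a single bag of any decomposition, so no decomposition can have width below 4. The upper and lower bounds meet at 4, so that is the treewidth.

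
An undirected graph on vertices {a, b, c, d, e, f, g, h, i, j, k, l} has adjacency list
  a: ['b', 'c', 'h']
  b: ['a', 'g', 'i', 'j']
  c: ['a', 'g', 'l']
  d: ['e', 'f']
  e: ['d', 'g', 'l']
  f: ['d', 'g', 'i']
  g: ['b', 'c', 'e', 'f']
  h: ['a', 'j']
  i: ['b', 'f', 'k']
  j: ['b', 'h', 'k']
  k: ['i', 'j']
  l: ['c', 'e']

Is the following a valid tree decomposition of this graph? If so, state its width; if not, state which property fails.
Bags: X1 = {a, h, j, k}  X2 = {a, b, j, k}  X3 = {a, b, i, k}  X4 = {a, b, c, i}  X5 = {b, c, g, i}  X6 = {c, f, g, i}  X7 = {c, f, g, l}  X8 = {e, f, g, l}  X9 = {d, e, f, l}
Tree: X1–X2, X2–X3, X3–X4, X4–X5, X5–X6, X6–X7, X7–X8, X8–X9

Yes; width 3.

Every vertex of G appears in some bag (union = {a, b, c, d, e, f, g, h, i, j, k, l}); every edge is covered by a bag; and for each vertex v the set of bags containing v is connected in the bag tree. The decomposition is therefore valid. The largest bag has 4 vertices, so the width is 3.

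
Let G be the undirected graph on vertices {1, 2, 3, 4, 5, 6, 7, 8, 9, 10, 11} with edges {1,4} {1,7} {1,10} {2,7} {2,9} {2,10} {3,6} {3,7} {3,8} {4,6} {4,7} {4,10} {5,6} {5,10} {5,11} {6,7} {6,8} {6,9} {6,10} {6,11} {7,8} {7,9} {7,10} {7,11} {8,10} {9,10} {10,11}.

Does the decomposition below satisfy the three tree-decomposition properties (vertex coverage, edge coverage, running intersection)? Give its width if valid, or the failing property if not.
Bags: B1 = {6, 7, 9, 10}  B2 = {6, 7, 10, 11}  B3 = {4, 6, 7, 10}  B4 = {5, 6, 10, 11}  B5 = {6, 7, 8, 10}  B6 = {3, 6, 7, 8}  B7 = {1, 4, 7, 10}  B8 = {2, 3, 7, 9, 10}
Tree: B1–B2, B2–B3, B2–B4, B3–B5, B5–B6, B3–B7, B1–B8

A tree decomposition must satisfy three properties: every vertex lies in some bag; for every edge, both endpoints lie together in some bag; and for every vertex, the bags containing it form a connected subtree. Here bags containing vertex 3 are not connected in the tree, so the decomposition is invalid.

No — bags containing vertex 3 are not connected in the tree.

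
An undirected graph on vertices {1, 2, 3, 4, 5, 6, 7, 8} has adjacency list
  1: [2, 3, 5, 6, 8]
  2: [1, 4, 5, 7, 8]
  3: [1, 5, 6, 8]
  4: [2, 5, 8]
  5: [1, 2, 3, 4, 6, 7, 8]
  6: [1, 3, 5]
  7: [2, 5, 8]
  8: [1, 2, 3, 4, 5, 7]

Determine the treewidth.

A width-3 tree decomposition is:
Bags: B1 = {2, 4, 5, 8}  B2 = {1, 2, 5, 8}  B3 = {2, 5, 7, 8}  B4 = {1, 3, 5, 8}  B5 = {1, 3, 5, 6}
Tree: B1–B2, B2–B3, B2–B4, B4–B5
Every bag has size at most 4, so the width is 4 − 1 = 3 and tw(G) ≤ 3. Conversely, {1, 2, 5, 8} is a clique of size 4, and the vertices of any clique must share a bag in every tree decomposition; so some bag has ≥ 4 vertices and tw(G) ≥ 3. Hence tw(G) = 3 exactly.

3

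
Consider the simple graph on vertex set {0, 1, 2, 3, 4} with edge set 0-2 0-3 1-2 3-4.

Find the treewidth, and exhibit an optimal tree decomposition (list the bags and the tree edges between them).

The largest bag has 2 vertices, giving width 1; this decomposition certifies tw(G) ≤ 1. Any graph with an edge has treewidth ≥ 1, and G has the edge 4–3. The upper and lower bounds meet at 1, so that is the treewidth.

Treewidth 1.
Bags: B1 = {3, 4}  B2 = {0, 3}  B3 = {0, 2}  B4 = {1, 2}
Tree: B1–B2, B2–B3, B3–B4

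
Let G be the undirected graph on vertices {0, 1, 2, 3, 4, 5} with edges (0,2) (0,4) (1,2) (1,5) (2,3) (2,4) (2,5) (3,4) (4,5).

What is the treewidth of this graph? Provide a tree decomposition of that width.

The largest bag has 3 vertices, giving width 2; this decomposition certifies tw(G) ≤ 2. Conversely, {1, 2, 5} is a clique of size 3, and the vertices of any clique must share a bag in every tree decomposition; so some bag has ≥ 3 vertices and tw(G) ≥ 2. The upper and lower bounds meet at 2, so that is the treewidth.

Treewidth 2.
Bags: B1 = {2, 3, 4}  B2 = {0, 2, 4}  B3 = {2, 4, 5}  B4 = {1, 2, 5}
Tree: B1–B2, B2–B3, B3–B4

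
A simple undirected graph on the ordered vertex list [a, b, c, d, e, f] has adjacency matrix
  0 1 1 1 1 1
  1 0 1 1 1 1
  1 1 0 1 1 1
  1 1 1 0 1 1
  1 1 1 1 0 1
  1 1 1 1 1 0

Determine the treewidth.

A width-5 tree decomposition is:
Bags: B1 = {a, b, c, d, e, f}
Tree: (single bag)
A single bag containing all 6 vertices is trivially a valid decomposition of width 5. On the other hand G contains the 6-clique {a, b, c, d, e, f}. A clique must lie in a single bag of any decomposition, so no decomposition can have width below 5. Combining the bounds, tw(G) = 5.

5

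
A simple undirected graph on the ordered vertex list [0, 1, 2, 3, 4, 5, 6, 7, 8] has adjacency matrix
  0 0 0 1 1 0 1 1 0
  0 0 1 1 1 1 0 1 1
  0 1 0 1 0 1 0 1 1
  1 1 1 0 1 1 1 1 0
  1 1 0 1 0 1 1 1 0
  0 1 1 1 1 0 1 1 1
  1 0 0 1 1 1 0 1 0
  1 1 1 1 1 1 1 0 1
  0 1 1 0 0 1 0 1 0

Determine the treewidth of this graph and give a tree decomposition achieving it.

Each bag holds 5 vertices, so the decomposition has width 4, which upper-bounds the treewidth. For the lower bound, the 5 vertices {1, 2, 5, 7, 8} are pairwise adjacent, and any tree decomposition puts a clique entirely inside one bag — forcing width ≥ 4. Therefore the treewidth is 4.

Treewidth 4.
One optimal decomposition is:
Bags: B1 = {3, 4, 5, 6, 7}  B2 = {1, 3, 4, 5, 7}  B3 = {1, 2, 3, 5, 7}  B4 = {0, 3, 4, 6, 7}  B5 = {1, 2, 5, 7, 8}
Tree: B1–B2, B2–B3, B1–B4, B3–B5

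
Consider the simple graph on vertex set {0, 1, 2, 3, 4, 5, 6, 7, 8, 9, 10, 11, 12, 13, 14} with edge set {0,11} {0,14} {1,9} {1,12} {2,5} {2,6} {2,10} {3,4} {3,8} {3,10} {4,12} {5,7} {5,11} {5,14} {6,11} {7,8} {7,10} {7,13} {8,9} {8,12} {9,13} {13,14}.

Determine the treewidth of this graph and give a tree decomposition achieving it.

Every bag has size at most 4, so the width is 4 − 1 = 3 and tw(G) ≤ 3. For the lower bound: the 4 vertex sets {1,4,12}, {9}, {8}, {3,7,10,13} are disjoint, each induces a connected subgraph, and every pair is joined by at least one edge of G. Contracting each set to a single vertex therefore yields K_{4} as a minor, and since treewidth is minor-monotone, tw(G) ≥ tw(K_{4}) = 3. Combining the bounds, tw(G) = 3.

Treewidth 3.
Bags: B1 = {1, 4, 9, 12}  B2 = {4, 8, 9, 12}  B3 = {3, 4, 8, 9}  B4 = {3, 8, 9, 13}  B5 = {3, 7, 8, 13}  B6 = {3, 7, 10, 13}  B7 = {7, 10, 13, 14}  B8 = {5, 7, 10, 14}  B9 = {2, 5, 10, 14}  B10 = {0, 2, 5, 14}  B11 = {0, 2, 5, 11}  B12 = {0, 2, 6, 11}
Tree: B1–B2, B2–B3, B3–B4, B4–B5, B5–B6, B6–B7, B7–B8, B8–B9, B9–B10, B10–B11, B11–B12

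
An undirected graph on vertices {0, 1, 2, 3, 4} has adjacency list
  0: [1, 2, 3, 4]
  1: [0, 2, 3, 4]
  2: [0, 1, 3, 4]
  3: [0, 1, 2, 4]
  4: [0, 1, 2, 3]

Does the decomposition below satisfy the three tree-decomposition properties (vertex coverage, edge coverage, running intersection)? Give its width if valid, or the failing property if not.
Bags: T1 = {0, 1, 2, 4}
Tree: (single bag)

No — vertex 3 appears in no bag.

A tree decomposition must satisfy three properties: every vertex lies in some bag; for every edge, both endpoints lie together in some bag; and for every vertex, the bags containing it form a connected subtree. Here vertex 3 appears in no bag, so the decomposition is invalid.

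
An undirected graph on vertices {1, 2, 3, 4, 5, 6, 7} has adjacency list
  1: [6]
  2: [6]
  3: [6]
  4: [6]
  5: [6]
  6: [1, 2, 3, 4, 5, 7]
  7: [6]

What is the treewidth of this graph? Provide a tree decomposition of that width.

Treewidth 1.
One optimal decomposition is:
Bags: B1 = {4, 6}  B2 = {5, 6}  B3 = {2, 6}  B4 = {6, 7}  B5 = {3, 6}  B6 = {1, 6}
Tree: B1–B2, B2–B3, B2–B4, B4–B5, B5–B6

Each bag holds 2 vertices, so the decomposition has width 1, which upper-bounds the treewidth. Since G has at least one edge (e.g. 4–6), it is not an edgeless graph, so tw(G) ≥ 1. Hence tw(G) = 1 exactly.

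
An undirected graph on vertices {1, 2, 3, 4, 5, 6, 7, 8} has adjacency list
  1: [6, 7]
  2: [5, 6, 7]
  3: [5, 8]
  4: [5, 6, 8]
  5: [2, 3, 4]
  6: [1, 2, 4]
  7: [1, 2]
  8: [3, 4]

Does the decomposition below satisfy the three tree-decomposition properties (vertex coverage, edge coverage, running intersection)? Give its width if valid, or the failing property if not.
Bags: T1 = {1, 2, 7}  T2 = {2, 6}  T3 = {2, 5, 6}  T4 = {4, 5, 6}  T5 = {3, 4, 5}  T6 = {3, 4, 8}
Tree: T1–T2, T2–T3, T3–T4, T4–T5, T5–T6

No — edge (1,6) lies in no bag.

A tree decomposition must satisfy three properties: every vertex lies in some bag; for every edge, both endpoints lie together in some bag; and for every vertex, the bags containing it form a connected subtree. Here edge (1,6) lies in no bag, so the decomposition is invalid.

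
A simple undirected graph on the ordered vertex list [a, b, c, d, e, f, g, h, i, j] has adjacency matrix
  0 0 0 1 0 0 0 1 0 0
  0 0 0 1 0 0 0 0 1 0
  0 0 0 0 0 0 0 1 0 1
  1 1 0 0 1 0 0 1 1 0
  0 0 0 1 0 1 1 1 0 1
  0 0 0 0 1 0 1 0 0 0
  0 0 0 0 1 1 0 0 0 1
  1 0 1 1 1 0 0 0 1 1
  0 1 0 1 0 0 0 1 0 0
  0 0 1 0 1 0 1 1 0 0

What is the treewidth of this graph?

2

A width-2 tree decomposition is:
Bags: B1 = {e, h, j}  B2 = {d, e, h}  B3 = {d, h, i}  B4 = {c, h, j}  B5 = {a, d, h}  B6 = {b, d, i}  B7 = {e, g, j}  B8 = {e, f, g}
Tree: B1–B2, B2–B3, B1–B4, B3–B5, B3–B6, B1–B7, B7–B8
Each bag holds 3 vertices, so the decomposition has width 2, which upper-bounds the treewidth. For the lower bound, the 3 vertices {e, g, j} are pairwise adjacent, and any tree decomposition puts a clique entirely inside one bag — forcing width ≥ 2. Combining the bounds, tw(G) = 2.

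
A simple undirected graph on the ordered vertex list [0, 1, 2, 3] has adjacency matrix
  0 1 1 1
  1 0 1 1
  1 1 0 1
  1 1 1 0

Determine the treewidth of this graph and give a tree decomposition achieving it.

A single bag containing all 4 vertices is trivially a valid decomposition of width 3. Conversely, {0, 1, 2, 3} is a clique of size 4, and the vertices of any clique must share a bag in every tree decomposition; so some bag has ≥ 4 vertices and tw(G) ≥ 3. The upper and lower bounds meet at 3, so that is the treewidth.

Treewidth 3.
One such decomposition:
Bags: B1 = {0, 1, 2, 3}
Tree: (single bag)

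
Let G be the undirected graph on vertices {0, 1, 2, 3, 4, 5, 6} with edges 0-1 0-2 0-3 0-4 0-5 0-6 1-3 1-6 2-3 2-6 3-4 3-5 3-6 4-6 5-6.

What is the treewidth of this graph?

3

A width-3 tree decomposition is:
Bags: B1 = {0, 2, 3, 6}  B2 = {0, 3, 4, 6}  B3 = {0, 1, 3, 6}  B4 = {0, 3, 5, 6}
Tree: B1–B2, B1–B3, B2–B4
Each bag holds 4 vertices, so the decomposition has width 3, which upper-bounds the treewidth. For the lower bound, the 4 vertices {0, 1, 3, 6} are pairwise adjacent, and any tree decomposition puts a clique entirely inside one bag — forcing width ≥ 3. Hence tw(G) = 3 exactly.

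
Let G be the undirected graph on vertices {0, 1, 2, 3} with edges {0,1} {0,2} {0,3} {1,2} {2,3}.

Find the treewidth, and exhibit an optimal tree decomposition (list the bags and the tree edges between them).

Every bag has size at most 3, so the width is 3 − 1 = 2 and tw(G) ≤ 2. Conversely, {0, 1, 2} is a clique of size 3, and the vertices of any clique must share a bag in every tree decomposition; so some bag has ≥ 3 vertices and tw(G) ≥ 2. Hence tw(G) = 2 exactly.

Treewidth 2.
One such decomposition:
Bags: B1 = {0, 1, 2}  B2 = {0, 2, 3}
Tree: B1–B2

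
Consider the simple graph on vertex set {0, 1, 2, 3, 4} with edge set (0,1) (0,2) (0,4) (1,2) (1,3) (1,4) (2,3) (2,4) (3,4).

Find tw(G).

3

A width-3 tree decomposition is:
Bags: B1 = {1, 2, 3, 4}  B2 = {0, 1, 2, 4}
Tree: B1–B2
Every bag has size at most 4, so the width is 4 − 1 = 3 and tw(G) ≤ 3. On the other hand G contains the 4-clique {0, 1, 2, 4}. A clique must lie in a single bag of any decomposition, so no decomposition can have width below 3. The upper and lower bounds meet at 3, so that is the treewidth.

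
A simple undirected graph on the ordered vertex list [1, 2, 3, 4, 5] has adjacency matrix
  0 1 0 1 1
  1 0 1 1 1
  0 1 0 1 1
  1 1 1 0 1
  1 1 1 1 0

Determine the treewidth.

A width-3 tree decomposition is:
Bags: B1 = {2, 3, 4, 5}  B2 = {1, 2, 4, 5}
Tree: B1–B2
Each bag holds 4 vertices, so the decomposition has width 3, which upper-bounds the treewidth. For the lower bound, the 4 vertices {1, 2, 4, 5} are pairwise adjacent, and any tree decomposition puts a clique entirely inside one bag — forcing width ≥ 3. The upper and lower bounds meet at 3, so that is the treewidth.

3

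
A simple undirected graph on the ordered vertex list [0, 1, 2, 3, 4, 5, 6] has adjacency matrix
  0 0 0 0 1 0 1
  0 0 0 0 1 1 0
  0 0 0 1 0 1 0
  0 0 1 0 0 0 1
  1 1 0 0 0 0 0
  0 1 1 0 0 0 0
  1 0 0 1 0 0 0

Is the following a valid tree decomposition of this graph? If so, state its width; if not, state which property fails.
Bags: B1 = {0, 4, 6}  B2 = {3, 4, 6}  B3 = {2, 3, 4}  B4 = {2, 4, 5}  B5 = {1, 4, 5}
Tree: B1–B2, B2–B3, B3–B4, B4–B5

Every vertex of G appears in some bag (union = {0, 1, 2, 3, 4, 5, 6}); every edge is covered by a bag; and for each vertex v the set of bags containing v is connected in the bag tree. The decomposition is therefore valid. The largest bag has 3 vertices, so the width is 2.

Yes; width 2.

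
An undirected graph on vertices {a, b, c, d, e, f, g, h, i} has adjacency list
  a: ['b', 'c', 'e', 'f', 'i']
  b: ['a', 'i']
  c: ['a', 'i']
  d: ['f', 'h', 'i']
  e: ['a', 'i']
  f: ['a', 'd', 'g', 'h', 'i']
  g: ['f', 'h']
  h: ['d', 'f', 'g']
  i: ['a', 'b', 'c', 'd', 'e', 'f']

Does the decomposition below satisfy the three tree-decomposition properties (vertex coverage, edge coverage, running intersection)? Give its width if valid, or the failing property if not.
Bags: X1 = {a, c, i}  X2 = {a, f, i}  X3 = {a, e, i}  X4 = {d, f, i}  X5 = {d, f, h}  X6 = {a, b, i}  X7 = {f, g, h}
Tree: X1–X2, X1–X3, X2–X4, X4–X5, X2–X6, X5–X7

Yes; width 2.

Vertex coverage: the bags together contain {a, b, c, d, e, f, g, h, i}, the full vertex set. Edge coverage: each edge of G has both endpoints in at least one bag. Running intersection: for every vertex, the bags containing it form a connected subtree. All three properties hold, so this is a valid tree decomposition of width max|bag| − 1 = 2, and hence tw(G) ≤ 2.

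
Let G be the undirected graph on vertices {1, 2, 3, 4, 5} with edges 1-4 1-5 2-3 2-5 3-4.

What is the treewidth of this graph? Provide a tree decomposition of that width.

Treewidth 2.
Bags: B1 = {2, 3, 4}  B2 = {2, 4, 5}  B3 = {1, 4, 5}
Tree: B1–B2, B2–B3

Each bag holds 3 vertices, so the decomposition has width 2, which upper-bounds the treewidth. For the lower bound, G contains the cycle 4–3–2–5–1–4, so G is not a forest; only forests have treewidth ≤ 1, hence tw(G) ≥ 2. Combining the bounds, tw(G) = 2.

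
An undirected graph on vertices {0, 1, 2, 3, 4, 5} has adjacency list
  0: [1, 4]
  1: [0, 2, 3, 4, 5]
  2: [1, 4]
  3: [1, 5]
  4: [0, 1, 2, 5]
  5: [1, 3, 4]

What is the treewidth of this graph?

A width-2 tree decomposition is:
Bags: B1 = {1, 2, 4}  B2 = {1, 4, 5}  B3 = {0, 1, 4}  B4 = {1, 3, 5}
Tree: B1–B2, B1–B3, B2–B4
Each bag holds 3 vertices, so the decomposition has width 2, which upper-bounds the treewidth. On the other hand G contains the 3-clique {1, 3, 5}. A clique must lie in a single bag of any decomposition, so no decomposition can have width below 2. Hence tw(G) = 2 exactly.

2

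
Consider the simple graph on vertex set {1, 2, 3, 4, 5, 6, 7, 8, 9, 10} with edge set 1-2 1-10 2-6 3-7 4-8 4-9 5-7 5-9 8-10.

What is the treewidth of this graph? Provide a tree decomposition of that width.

Every bag has size at most 2, so the width is 2 − 1 = 1 and tw(G) ≤ 1. Since G has at least one edge (e.g. 3–7), it is not an edgeless graph, so tw(G) ≥ 1. Combining the bounds, tw(G) = 1.

Treewidth 1.
One optimal decomposition is:
Bags: B1 = {3, 7}  B2 = {5, 7}  B3 = {5, 9}  B4 = {4, 9}  B5 = {4, 8}  B6 = {8, 10}  B7 = {1, 10}  B8 = {1, 2}  B9 = {2, 6}
Tree: B1–B2, B2–B3, B3–B4, B4–B5, B5–B6, B6–B7, B7–B8, B8–B9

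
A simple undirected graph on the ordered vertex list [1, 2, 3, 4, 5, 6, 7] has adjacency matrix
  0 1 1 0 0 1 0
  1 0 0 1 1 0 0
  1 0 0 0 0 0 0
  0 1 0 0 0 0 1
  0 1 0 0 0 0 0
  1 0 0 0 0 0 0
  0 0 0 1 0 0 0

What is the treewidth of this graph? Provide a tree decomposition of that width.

Every bag has size at most 2, so the width is 2 − 1 = 1 and tw(G) ≤ 1. Since G has at least one edge (e.g. 2–4), it is not an edgeless graph, so tw(G) ≥ 1. Hence tw(G) = 1 exactly.

Treewidth 1.
One such decomposition:
Bags: B1 = {2, 4}  B2 = {4, 7}  B3 = {1, 2}  B4 = {2, 5}  B5 = {1, 6}  B6 = {1, 3}
Tree: B1–B2, B1–B3, B3–B4, B3–B5, B3–B6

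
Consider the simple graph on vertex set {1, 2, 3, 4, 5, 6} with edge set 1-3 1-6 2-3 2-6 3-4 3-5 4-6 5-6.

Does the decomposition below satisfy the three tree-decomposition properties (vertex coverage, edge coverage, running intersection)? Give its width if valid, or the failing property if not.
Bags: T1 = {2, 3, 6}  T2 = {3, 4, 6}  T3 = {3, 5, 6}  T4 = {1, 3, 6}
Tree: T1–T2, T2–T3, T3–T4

Yes; width 2.

Every vertex of G appears in some bag (union = {1, 2, 3, 4, 5, 6}); every edge is covered by a bag; and for each vertex v the set of bags containing v is connected in the bag tree. The decomposition is therefore valid. The largest bag has 3 vertices, so the width is 2.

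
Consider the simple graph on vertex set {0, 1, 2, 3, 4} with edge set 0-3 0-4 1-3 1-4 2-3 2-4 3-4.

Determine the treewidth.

A width-2 tree decomposition is:
Bags: B1 = {2, 3, 4}  B2 = {0, 3, 4}  B3 = {1, 3, 4}
Tree: B1–B2, B1–B3
The largest bag has 3 vertices, giving width 2; this decomposition certifies tw(G) ≤ 2. For the lower bound, the 3 vertices {0, 3, 4} are pairwise adjacent, and any tree decomposition puts a clique entirely inside one bag — forcing width ≥ 2. The upper and lower bounds meet at 2, so that is the treewidth.

2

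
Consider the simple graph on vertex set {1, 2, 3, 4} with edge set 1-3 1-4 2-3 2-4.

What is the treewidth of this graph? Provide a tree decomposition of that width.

The largest bag has 3 vertices, giving width 2; this decomposition certifies tw(G) ≤ 2. The edges 1–4–2–3–1 form a cycle, so G is not a tree and its treewidth is at least 2. Therefore the treewidth is 2.

Treewidth 2.
One optimal decomposition is:
Bags: B1 = {1, 2, 4}  B2 = {1, 2, 3}
Tree: B1–B2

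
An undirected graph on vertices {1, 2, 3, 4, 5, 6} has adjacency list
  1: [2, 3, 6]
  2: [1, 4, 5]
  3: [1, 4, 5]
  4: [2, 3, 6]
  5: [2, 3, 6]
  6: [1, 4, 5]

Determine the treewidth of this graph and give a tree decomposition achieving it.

The largest bag has 4 vertices, giving width 3; this decomposition certifies tw(G) ≤ 3. For the lower bound: the 4 vertex sets {3,4}, {1,2}, {5}, {6} are disjoint, each induces a connected subgraph, and every pair is joined by at least one edge of G. Contracting each set to a single vertex therefore yields K_{4} as a minor, and since treewidth is minor-monotone, tw(G) ≥ tw(K_{4}) = 3. Combining the bounds, tw(G) = 3.

Treewidth 3.
One such decomposition:
Bags: B1 = {1, 3, 4, 5}  B2 = {1, 2, 4, 5}  B3 = {1, 4, 5, 6}
Tree: B1–B2, B2–B3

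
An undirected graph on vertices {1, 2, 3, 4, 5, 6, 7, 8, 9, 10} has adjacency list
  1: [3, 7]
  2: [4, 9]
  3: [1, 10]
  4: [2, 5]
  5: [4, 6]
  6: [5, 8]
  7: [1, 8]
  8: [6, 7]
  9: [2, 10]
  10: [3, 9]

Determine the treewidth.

2

A width-2 tree decomposition is:
Bags: B1 = {1, 3, 7}  B2 = {3, 7, 8}  B3 = {3, 6, 8}  B4 = {3, 5, 6}  B5 = {3, 4, 5}  B6 = {2, 3, 4}  B7 = {2, 3, 9}  B8 = {3, 9, 10}
Tree: B1–B2, B2–B3, B3–B4, B4–B5, B5–B6, B6–B7, B7–B8
Each bag holds 3 vertices, so the decomposition has width 2, which upper-bounds the treewidth. Since 3–1–7–8–6–5–4–2–9–10–3 is a cycle in G, G is not acyclic. Forests are exactly the graphs of treewidth ≤ 1, so tw(G) ≥ 2. Therefore the treewidth is 2.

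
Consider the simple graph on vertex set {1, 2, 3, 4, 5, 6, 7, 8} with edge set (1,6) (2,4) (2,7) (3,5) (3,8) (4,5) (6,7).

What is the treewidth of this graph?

A width-1 tree decomposition is:
Bags: B1 = {3, 8}  B2 = {3, 5}  B3 = {4, 5}  B4 = {2, 4}  B5 = {2, 7}  B6 = {6, 7}  B7 = {1, 6}
Tree: B1–B2, B2–B3, B3–B4, B4–B5, B5–B6, B6–B7
Each bag holds 2 vertices, so the decomposition has width 1, which upper-bounds the treewidth. Any graph with an edge has treewidth ≥ 1, and G has the edge 8–3. The upper and lower bounds meet at 1, so that is the treewidth.

1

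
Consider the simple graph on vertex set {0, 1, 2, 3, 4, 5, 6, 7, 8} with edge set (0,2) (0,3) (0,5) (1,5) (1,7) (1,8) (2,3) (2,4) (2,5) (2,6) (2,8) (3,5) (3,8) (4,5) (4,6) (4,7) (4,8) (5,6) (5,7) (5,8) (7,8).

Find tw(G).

A width-3 tree decomposition is:
Bags: B1 = {4, 5, 7, 8}  B2 = {2, 4, 5, 8}  B3 = {1, 5, 7, 8}  B4 = {2, 3, 5, 8}  B5 = {2, 4, 5, 6}  B6 = {0, 2, 3, 5}
Tree: B1–B2, B1–B3, B2–B4, B2–B5, B4–B6
Every bag has size at most 4, so the width is 4 − 1 = 3 and tw(G) ≤ 3. For the lower bound, the 4 vertices {1, 5, 7, 8} are pairwise adjacent, and any tree decomposition puts a clique entirely inside one bag — forcing width ≥ 3. Hence tw(G) = 3 exactly.

3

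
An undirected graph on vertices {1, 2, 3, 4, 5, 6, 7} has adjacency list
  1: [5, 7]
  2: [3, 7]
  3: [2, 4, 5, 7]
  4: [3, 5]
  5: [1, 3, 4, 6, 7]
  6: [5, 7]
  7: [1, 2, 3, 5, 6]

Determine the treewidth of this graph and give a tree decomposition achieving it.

The largest bag has 3 vertices, giving width 2; this decomposition certifies tw(G) ≤ 2. Conversely, {2, 3, 7} is a clique of size 3, and the vertices of any clique must share a bag in every tree decomposition; so some bag has ≥ 3 vertices and tw(G) ≥ 2. The upper and lower bounds meet at 2, so that is the treewidth.

Treewidth 2.
Bags: B1 = {3, 5, 7}  B2 = {5, 6, 7}  B3 = {1, 5, 7}  B4 = {3, 4, 5}  B5 = {2, 3, 7}
Tree: B1–B2, B1–B3, B1–B4, B1–B5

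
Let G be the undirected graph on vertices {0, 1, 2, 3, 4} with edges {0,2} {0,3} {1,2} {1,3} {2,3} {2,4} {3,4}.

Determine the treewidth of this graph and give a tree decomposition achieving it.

Every bag has size at most 3, so the width is 3 − 1 = 2 and tw(G) ≤ 2. Conversely, {0, 2, 3} is a clique of size 3, and the vertices of any clique must share a bag in every tree decomposition; so some bag has ≥ 3 vertices and tw(G) ≥ 2. Therefore the treewidth is 2.

Treewidth 2.
One such decomposition:
Bags: B1 = {2, 3, 4}  B2 = {1, 2, 3}  B3 = {0, 2, 3}
Tree: B1–B2, B2–B3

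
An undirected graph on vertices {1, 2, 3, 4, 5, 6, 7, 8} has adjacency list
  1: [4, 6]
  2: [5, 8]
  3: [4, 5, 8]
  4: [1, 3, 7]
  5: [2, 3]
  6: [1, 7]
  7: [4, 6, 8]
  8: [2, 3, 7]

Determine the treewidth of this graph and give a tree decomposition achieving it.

Treewidth 2.
Bags: B1 = {2, 5, 8}  B2 = {3, 5, 8}  B3 = {3, 7, 8}  B4 = {3, 4, 7}  B5 = {4, 6, 7}  B6 = {1, 4, 6}
Tree: B1–B2, B2–B3, B3–B4, B4–B5, B5–B6

Each bag holds 3 vertices, so the decomposition has width 2, which upper-bounds the treewidth. The edges 2–5–3–8–2 form a cycle, so G is not a tree and its treewidth is at least 2. Hence tw(G) = 2 exactly.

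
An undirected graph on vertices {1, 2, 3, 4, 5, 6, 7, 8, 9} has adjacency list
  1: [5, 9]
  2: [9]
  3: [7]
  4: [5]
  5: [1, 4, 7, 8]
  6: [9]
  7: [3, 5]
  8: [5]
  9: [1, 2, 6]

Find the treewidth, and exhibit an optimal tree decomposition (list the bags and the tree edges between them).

Treewidth 1.
Bags: B1 = {1, 5}  B2 = {1, 9}  B3 = {5, 7}  B4 = {2, 9}  B5 = {4, 5}  B6 = {6, 9}  B7 = {5, 8}  B8 = {3, 7}
Tree: B1–B2, B1–B3, B2–B4, B3–B5, B4–B6, B1–B7, B3–B8

The largest bag has 2 vertices, giving width 1; this decomposition certifies tw(G) ≤ 1. Any graph with an edge has treewidth ≥ 1, and G has the edge 1–5. Hence tw(G) = 1 exactly.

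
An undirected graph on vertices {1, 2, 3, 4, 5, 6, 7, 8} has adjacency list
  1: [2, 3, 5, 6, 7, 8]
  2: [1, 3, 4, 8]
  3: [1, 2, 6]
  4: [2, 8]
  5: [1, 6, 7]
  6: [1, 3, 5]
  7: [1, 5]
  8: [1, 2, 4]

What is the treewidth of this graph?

2

A width-2 tree decomposition is:
Bags: B1 = {1, 2, 3}  B2 = {1, 3, 6}  B3 = {1, 5, 6}  B4 = {1, 2, 8}  B5 = {1, 5, 7}  B6 = {2, 4, 8}
Tree: B1–B2, B2–B3, B1–B4, B3–B5, B4–B6
Every bag has size at most 3, so the width is 3 − 1 = 2 and tw(G) ≤ 2. On the other hand G contains the 3-clique {1, 2, 8}. A clique must lie in a single bag of any decomposition, so no decomposition can have width below 2. Hence tw(G) = 2 exactly.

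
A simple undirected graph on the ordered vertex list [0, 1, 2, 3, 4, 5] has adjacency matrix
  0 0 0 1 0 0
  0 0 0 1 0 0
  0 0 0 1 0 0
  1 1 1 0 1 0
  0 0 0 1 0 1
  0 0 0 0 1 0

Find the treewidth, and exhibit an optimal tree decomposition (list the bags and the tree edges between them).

The largest bag has 2 vertices, giving width 1; this decomposition certifies tw(G) ≤ 1. G has an edge, so its treewidth is at least 1. Combining the bounds, tw(G) = 1.

Treewidth 1.
One optimal decomposition is:
Bags: B1 = {2, 3}  B2 = {3, 4}  B3 = {1, 3}  B4 = {4, 5}  B5 = {0, 3}
Tree: B1–B2, B2–B3, B2–B4, B1–B5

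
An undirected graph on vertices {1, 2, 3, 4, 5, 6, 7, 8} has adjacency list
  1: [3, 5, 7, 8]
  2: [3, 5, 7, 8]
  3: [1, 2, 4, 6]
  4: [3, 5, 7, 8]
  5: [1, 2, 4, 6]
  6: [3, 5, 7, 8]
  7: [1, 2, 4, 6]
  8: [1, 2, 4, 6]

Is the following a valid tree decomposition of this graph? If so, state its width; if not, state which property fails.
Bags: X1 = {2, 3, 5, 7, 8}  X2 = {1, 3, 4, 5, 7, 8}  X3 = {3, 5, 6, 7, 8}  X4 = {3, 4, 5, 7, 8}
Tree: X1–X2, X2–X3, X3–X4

No — bags containing vertex 4 are not connected in the tree.

A tree decomposition must satisfy three properties: every vertex lies in some bag; for every edge, both endpoints lie together in some bag; and for every vertex, the bags containing it form a connected subtree. Here bags containing vertex 4 are not connected in the tree, so the decomposition is invalid.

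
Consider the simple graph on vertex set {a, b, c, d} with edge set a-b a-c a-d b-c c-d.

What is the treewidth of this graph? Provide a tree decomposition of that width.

Treewidth 2.
One optimal decomposition is:
Bags: B1 = {a, b, c}  B2 = {a, c, d}
Tree: B1–B2

Each bag holds 3 vertices, so the decomposition has width 2, which upper-bounds the treewidth. Conversely, {a, c, d} is a clique of size 3, and the vertices of any clique must share a bag in every tree decomposition; so some bag has ≥ 3 vertices and tw(G) ≥ 2. The upper and lower bounds meet at 2, so that is the treewidth.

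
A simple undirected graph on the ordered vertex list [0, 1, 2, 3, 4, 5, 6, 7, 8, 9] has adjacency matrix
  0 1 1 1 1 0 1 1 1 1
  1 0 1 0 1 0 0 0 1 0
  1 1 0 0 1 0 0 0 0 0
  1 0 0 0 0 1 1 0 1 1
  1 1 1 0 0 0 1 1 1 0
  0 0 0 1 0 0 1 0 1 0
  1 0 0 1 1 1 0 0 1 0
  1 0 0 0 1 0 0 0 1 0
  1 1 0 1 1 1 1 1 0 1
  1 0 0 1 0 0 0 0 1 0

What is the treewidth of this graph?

A width-3 tree decomposition is:
Bags: B1 = {0, 3, 6, 8}  B2 = {3, 5, 6, 8}  B3 = {0, 4, 6, 8}  B4 = {0, 1, 4, 8}  B5 = {0, 4, 7, 8}  B6 = {0, 3, 8, 9}  B7 = {0, 1, 2, 4}
Tree: B1–B2, B1–B3, B3–B4, B3–B5, B1–B6, B4–B7
Each bag holds 4 vertices, so the decomposition has width 3, which upper-bounds the treewidth. Conversely, {0, 3, 8, 9} is a clique of size 4, and the vertices of any clique must share a bag in every tree decomposition; so some bag has ≥ 4 vertices and tw(G) ≥ 3. Combining the bounds, tw(G) = 3.

3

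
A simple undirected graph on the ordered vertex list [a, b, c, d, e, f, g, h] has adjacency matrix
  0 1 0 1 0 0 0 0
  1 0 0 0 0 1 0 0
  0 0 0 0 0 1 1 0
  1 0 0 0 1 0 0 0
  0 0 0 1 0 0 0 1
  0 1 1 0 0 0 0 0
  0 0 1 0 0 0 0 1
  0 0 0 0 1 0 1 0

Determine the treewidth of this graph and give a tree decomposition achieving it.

Treewidth 2.
Bags: B1 = {c, f, g}  B2 = {b, f, g}  B3 = {a, b, g}  B4 = {a, d, g}  B5 = {d, e, g}  B6 = {e, g, h}
Tree: B1–B2, B2–B3, B3–B4, B4–B5, B5–B6

Every bag has size at most 3, so the width is 3 − 1 = 2 and tw(G) ≤ 2. For the lower bound, G contains the cycle g–c–f–b–a–d–e–h–g, so G is not a forest; only forests have treewidth ≤ 1, hence tw(G) ≥ 2. The upper and lower bounds meet at 2, so that is the treewidth.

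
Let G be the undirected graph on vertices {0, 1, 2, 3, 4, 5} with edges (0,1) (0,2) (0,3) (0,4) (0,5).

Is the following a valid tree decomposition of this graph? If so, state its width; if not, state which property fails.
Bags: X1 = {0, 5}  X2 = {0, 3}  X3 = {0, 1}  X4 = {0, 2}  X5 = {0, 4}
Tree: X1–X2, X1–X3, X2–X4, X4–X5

Yes; width 1.

Every vertex of G appears in some bag (union = {0, 1, 2, 3, 4, 5}); every edge is covered by a bag; and for each vertex v the set of bags containing v is connected in the bag tree. The decomposition is therefore valid. The largest bag has 2 vertices, so the width is 1.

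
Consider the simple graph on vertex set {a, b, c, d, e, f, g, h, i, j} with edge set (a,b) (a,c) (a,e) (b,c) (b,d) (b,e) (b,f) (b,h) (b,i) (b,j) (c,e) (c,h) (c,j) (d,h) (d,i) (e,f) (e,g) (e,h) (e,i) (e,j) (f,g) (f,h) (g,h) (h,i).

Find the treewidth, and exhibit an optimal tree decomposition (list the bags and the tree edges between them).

Every bag has size at most 4, so the width is 4 − 1 = 3 and tw(G) ≤ 3. For the lower bound, the 4 vertices {e, f, g, h} are pairwise adjacent, and any tree decomposition puts a clique entirely inside one bag — forcing width ≥ 3. Hence tw(G) = 3 exactly.

Treewidth 3.
One optimal decomposition is:
Bags: B1 = {b, c, e, h}  B2 = {b, e, h, i}  B3 = {b, e, f, h}  B4 = {a, b, c, e}  B5 = {b, d, h, i}  B6 = {b, c, e, j}  B7 = {e, f, g, h}
Tree: B1–B2, B1–B3, B1–B4, B2–B5, B4–B6, B3–B7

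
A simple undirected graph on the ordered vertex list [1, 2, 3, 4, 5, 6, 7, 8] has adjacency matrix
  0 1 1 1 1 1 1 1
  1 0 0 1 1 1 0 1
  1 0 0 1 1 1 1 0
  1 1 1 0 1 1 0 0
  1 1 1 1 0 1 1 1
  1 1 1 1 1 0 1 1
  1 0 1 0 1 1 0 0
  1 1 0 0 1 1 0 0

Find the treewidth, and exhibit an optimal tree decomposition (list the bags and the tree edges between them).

Treewidth 4.
Bags: B1 = {1, 3, 5, 6, 7}  B2 = {1, 3, 4, 5, 6}  B3 = {1, 2, 4, 5, 6}  B4 = {1, 2, 5, 6, 8}
Tree: B1–B2, B2–B3, B3–B4

Every bag has size at most 5, so the width is 5 − 1 = 4 and tw(G) ≤ 4. Conversely, {1, 2, 5, 6, 8} is a clique of size 5, and the vertices of any clique must share a bag in every tree decomposition; so some bag has ≥ 5 vertices and tw(G) ≥ 4. Therefore the treewidth is 4.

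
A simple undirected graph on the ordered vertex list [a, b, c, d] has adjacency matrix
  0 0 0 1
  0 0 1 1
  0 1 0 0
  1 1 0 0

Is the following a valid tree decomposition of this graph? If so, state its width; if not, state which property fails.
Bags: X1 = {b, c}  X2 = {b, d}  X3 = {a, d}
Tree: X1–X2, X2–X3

Yes; width 1.

Every vertex of G appears in some bag (union = {a, b, c, d}); every edge is covered by a bag; and for each vertex v the set of bags containing v is connected in the bag tree. The decomposition is therefore valid. The largest bag has 2 vertices, so the width is 1.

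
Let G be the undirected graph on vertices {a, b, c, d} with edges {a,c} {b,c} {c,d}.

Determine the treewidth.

1

A width-1 tree decomposition is:
Bags: B1 = {b, c}  B2 = {a, c}  B3 = {c, d}
Tree: B1–B2, B2–B3
The largest bag has 2 vertices, giving width 1; this decomposition certifies tw(G) ≤ 1. G has an edge, so its treewidth is at least 1. Therefore the treewidth is 1.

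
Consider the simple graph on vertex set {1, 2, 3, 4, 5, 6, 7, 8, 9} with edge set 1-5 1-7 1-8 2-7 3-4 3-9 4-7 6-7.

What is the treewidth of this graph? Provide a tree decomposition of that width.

Treewidth 1.
One optimal decomposition is:
Bags: B1 = {4, 7}  B2 = {1, 7}  B3 = {6, 7}  B4 = {1, 8}  B5 = {3, 4}  B6 = {1, 5}  B7 = {3, 9}  B8 = {2, 7}
Tree: B1–B2, B2–B3, B2–B4, B1–B5, B4–B6, B5–B7, B1–B8

Each bag holds 2 vertices, so the decomposition has width 1, which upper-bounds the treewidth. Since G has at least one edge (e.g. 4–7), it is not an edgeless graph, so tw(G) ≥ 1. Combining the bounds, tw(G) = 1.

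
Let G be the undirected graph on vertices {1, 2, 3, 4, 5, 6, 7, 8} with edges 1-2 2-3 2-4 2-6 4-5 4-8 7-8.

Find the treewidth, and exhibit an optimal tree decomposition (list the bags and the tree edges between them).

Treewidth 1.
One optimal decomposition is:
Bags: B1 = {2, 4}  B2 = {4, 5}  B3 = {2, 6}  B4 = {2, 3}  B5 = {4, 8}  B6 = {7, 8}  B7 = {1, 2}
Tree: B1–B2, B1–B3, B1–B4, B1–B5, B5–B6, B4–B7

Each bag holds 2 vertices, so the decomposition has width 1, which upper-bounds the treewidth. Any graph with an edge has treewidth ≥ 1, and G has the edge 2–4. The upper and lower bounds meet at 1, so that is the treewidth.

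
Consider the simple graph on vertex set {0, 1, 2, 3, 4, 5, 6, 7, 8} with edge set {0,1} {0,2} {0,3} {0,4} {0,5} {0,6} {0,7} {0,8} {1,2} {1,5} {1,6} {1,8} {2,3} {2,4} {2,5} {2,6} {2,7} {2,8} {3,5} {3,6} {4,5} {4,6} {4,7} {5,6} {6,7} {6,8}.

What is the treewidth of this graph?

4

A width-4 tree decomposition is:
Bags: B1 = {0, 2, 4, 6, 7}  B2 = {0, 2, 4, 5, 6}  B3 = {0, 1, 2, 5, 6}  B4 = {0, 1, 2, 6, 8}  B5 = {0, 2, 3, 5, 6}
Tree: B1–B2, B2–B3, B3–B4, B3–B5
Each bag holds 5 vertices, so the decomposition has width 4, which upper-bounds the treewidth. Conversely, {0, 1, 2, 6, 8} is a clique of size 5, and the vertices of any clique must share a bag in every tree decomposition; so some bag has ≥ 5 vertices and tw(G) ≥ 4. Therefore the treewidth is 4.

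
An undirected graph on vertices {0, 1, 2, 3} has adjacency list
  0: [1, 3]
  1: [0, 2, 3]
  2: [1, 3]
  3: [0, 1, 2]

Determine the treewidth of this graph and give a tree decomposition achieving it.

Each bag holds 3 vertices, so the decomposition has width 2, which upper-bounds the treewidth. On the other hand G contains the 3-clique {0, 1, 3}. A clique must lie in a single bag of any decomposition, so no decomposition can have width below 2. Combining the bounds, tw(G) = 2.

Treewidth 2.
One optimal decomposition is:
Bags: B1 = {0, 1, 3}  B2 = {1, 2, 3}
Tree: B1–B2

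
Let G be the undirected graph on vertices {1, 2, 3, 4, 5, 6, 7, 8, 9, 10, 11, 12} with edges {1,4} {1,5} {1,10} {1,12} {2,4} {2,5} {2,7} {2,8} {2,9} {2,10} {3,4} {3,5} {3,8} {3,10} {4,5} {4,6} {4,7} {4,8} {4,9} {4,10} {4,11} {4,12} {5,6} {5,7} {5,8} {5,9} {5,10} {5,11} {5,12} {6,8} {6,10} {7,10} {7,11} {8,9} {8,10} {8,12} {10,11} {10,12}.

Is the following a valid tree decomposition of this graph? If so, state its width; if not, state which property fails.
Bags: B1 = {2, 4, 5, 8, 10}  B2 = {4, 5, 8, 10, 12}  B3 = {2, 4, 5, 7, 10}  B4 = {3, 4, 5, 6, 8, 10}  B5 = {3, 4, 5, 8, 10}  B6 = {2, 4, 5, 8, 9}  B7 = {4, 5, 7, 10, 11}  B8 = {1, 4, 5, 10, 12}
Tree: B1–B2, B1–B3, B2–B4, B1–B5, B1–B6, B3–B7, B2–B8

No — bags containing vertex 3 are not connected in the tree.

A tree decomposition must satisfy three properties: every vertex lies in some bag; for every edge, both endpoints lie together in some bag; and for every vertex, the bags containing it form a connected subtree. Here bags containing vertex 3 are not connected in the tree, so the decomposition is invalid.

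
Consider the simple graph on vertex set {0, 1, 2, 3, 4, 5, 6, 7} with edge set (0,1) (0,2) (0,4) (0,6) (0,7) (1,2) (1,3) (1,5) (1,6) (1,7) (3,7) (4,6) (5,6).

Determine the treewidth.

2

A width-2 tree decomposition is:
Bags: B1 = {1, 5, 6}  B2 = {0, 1, 6}  B3 = {0, 1, 7}  B4 = {0, 1, 2}  B5 = {0, 4, 6}  B6 = {1, 3, 7}
Tree: B1–B2, B2–B3, B2–B4, B2–B5, B3–B6
The largest bag has 3 vertices, giving width 2; this decomposition certifies tw(G) ≤ 2. For the lower bound, the 3 vertices {0, 1, 2} are pairwise adjacent, and any tree decomposition puts a clique entirely inside one bag — forcing width ≥ 2. Combining the bounds, tw(G) = 2.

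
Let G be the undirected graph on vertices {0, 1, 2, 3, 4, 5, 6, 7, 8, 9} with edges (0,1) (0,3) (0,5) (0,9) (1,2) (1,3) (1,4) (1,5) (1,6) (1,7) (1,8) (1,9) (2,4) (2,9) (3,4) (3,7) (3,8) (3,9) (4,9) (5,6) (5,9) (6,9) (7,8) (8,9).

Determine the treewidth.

A width-3 tree decomposition is:
Bags: B1 = {0, 1, 5, 9}  B2 = {0, 1, 3, 9}  B3 = {1, 3, 8, 9}  B4 = {1, 5, 6, 9}  B5 = {1, 3, 4, 9}  B6 = {1, 2, 4, 9}  B7 = {1, 3, 7, 8}
Tree: B1–B2, B2–B3, B1–B4, B2–B5, B5–B6, B3–B7
Every bag has size at most 4, so the width is 4 − 1 = 3 and tw(G) ≤ 3. On the other hand G contains the 4-clique {1, 2, 4, 9}. A clique must lie in a single bag of any decomposition, so no decomposition can have width below 3. Combining the bounds, tw(G) = 3.

3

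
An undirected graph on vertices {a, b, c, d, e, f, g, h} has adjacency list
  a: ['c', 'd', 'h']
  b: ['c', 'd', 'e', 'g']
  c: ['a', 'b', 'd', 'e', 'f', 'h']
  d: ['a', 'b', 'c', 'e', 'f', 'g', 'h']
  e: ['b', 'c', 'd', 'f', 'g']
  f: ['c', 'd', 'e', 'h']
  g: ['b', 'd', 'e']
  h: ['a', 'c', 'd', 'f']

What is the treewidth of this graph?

3

A width-3 tree decomposition is:
Bags: B1 = {c, d, e, f}  B2 = {b, c, d, e}  B3 = {c, d, f, h}  B4 = {a, c, d, h}  B5 = {b, d, e, g}
Tree: B1–B2, B1–B3, B3–B4, B2–B5
The largest bag has 4 vertices, giving width 3; this decomposition certifies tw(G) ≤ 3. On the other hand G contains the 4-clique {b, d, e, g}. A clique must lie in a single bag of any decomposition, so no decomposition can have width below 3. Combining the bounds, tw(G) = 3.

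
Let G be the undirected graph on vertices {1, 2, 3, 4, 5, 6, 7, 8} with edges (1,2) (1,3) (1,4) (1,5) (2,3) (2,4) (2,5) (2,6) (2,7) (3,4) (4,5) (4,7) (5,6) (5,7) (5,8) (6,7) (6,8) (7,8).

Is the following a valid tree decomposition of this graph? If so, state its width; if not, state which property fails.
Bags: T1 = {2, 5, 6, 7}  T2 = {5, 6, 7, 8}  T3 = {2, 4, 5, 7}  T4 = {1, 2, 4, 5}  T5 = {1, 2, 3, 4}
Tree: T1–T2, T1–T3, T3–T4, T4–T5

Yes; width 3.

Every vertex of G appears in some bag (union = {1, 2, 3, 4, 5, 6, 7, 8}); every edge is covered by a bag; and for each vertex v the set of bags containing v is connected in the bag tree. The decomposition is therefore valid. The largest bag has 4 vertices, so the width is 3.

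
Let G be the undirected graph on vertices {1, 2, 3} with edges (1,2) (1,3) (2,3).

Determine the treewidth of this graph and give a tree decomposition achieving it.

With just one bag of size 3, the width is 3 − 1 = 2, so tw(G) ≤ 2. On the other hand G contains the 3-clique {1, 2, 3}. A clique must lie in a single bag of any decomposition, so no decomposition can have width below 2. Combining the bounds, tw(G) = 2.

Treewidth 2.
Bags: B1 = {1, 2, 3}
Tree: (single bag)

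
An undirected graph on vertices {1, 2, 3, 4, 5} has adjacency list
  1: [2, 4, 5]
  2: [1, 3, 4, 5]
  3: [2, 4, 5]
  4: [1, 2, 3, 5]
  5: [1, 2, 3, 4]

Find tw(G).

3

A width-3 tree decomposition is:
Bags: B1 = {1, 2, 4, 5}  B2 = {2, 3, 4, 5}
Tree: B1–B2
Each bag holds 4 vertices, so the decomposition has width 3, which upper-bounds the treewidth. On the other hand G contains the 4-clique {1, 2, 4, 5}. A clique must lie in a single bag of any decomposition, so no decomposition can have width below 3. The upper and lower bounds meet at 3, so that is the treewidth.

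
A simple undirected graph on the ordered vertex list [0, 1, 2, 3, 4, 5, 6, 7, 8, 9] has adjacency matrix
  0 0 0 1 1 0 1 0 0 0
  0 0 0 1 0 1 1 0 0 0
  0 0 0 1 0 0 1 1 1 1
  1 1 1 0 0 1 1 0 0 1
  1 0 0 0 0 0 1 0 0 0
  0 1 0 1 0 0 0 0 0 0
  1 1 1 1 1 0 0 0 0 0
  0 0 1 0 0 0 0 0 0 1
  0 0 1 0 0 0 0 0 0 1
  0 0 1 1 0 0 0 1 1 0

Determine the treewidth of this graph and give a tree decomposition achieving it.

The largest bag has 3 vertices, giving width 2; this decomposition certifies tw(G) ≤ 2. For the lower bound, the 3 vertices {2, 8, 9} are pairwise adjacent, and any tree decomposition puts a clique entirely inside one bag — forcing width ≥ 2. Combining the bounds, tw(G) = 2.

Treewidth 2.
Bags: B1 = {1, 3, 6}  B2 = {2, 3, 6}  B3 = {2, 3, 9}  B4 = {1, 3, 5}  B5 = {2, 8, 9}  B6 = {0, 3, 6}  B7 = {2, 7, 9}  B8 = {0, 4, 6}
Tree: B1–B2, B2–B3, B1–B4, B3–B5, B2–B6, B3–B7, B6–B8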